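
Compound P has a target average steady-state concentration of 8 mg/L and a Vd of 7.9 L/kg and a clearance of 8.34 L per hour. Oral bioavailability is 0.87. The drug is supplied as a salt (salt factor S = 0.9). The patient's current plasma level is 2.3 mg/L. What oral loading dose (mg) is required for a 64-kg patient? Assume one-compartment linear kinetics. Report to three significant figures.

Vd(total) = 64 kg × 7.9 L/kg = 505.6 L
The loading dose fills Vd to the target concentration; clearance is irrelevant here.
Concentration deficit ΔC = 8 − 2.3 = 5.700 mg/L
LD = Vd × ΔC / F / S = 505.6 × 5.700 / 0.87 / 0.9 = 3681 mg

3680 mg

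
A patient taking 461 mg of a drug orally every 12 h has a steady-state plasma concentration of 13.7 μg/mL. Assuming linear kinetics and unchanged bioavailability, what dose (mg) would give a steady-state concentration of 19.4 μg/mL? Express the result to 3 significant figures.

For first-order elimination, Css ∝ F·D/(CL·τ); F and CL are unchanged, so Css ∝ D/τ.
D₂ = D₁ × (Css,target / Css,current) = 461 × 19.4/13.7 = 652.8 mg

653 mg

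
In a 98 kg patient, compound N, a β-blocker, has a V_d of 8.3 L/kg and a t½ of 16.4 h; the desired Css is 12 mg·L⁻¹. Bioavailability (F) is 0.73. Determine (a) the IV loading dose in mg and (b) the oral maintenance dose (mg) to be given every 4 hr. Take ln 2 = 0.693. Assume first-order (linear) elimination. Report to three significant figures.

Total Vd = 8.3 × 98 = 813.4 L
LD = Vd × C = 813.4 × 12 = 9761 mg
CL = 0.693 × Vd / t½ = 0.693 × 813.4 / 16.4 = 34.37 L/h
D = CL × Css × τ / F = 34.37 × 12 × 4 / 0.73 = 2260 mg

(a) 9760 mg; (b) 2260 mg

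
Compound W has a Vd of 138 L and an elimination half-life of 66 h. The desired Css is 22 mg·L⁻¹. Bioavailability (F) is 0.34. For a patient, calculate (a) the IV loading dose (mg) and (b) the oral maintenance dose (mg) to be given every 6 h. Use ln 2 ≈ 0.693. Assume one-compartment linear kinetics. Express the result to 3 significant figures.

(a) 3040 mg; (b) 563 mg

LD = Vd × C = 138.0 × 22 = 3036 mg
CL = 0.693 × Vd / t½ = 0.693 × 138.0 / 66 = 1.449 L/h
D = CL × Css × τ / F = 1.449 × 22 × 6 / 0.34 = 562.6 mg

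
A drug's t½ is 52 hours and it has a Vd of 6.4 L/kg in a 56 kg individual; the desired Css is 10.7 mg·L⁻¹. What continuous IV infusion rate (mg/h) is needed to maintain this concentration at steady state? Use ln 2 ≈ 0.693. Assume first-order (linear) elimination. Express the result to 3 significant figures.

Vd = 6.4 L/kg × 56 kg = 358.4 L
CL = 0.693 × Vd / t½ = 0.693 × 358.4 / 52 = 4.776 L/h
Infusion rate = CL × Css = 4.776 × 10.7 = 51.10 mg/h

51.1 mg/h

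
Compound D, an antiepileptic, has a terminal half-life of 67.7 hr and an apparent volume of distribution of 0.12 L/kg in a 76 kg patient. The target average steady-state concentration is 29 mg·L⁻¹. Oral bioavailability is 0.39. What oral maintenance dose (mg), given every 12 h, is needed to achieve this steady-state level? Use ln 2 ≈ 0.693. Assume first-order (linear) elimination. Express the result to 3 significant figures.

83.3 mg

Vd(total) = 76 kg × 0.12 L/kg = 9.120 L
CL = 0.693 × Vd / t½ = 0.693 × 9.120 / 67.7 = 0.09336 L/h
D = CL × Css × τ / F = 0.09336 × 29 × 12 / 0.39 = 83.31 mg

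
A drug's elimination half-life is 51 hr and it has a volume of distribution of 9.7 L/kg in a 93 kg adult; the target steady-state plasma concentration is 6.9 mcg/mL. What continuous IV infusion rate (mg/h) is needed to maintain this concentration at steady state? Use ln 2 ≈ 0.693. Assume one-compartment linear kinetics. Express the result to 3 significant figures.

84.6 mg/h

Total Vd = 9.7 × 93 = 902.1 L
CL = ln 2 · Vd / t½ = 0.693 × 902.1 / 51 = 12.26 L/h
Infusion rate = CL × Css = 12.26 × 6.9 = 84.59 mg/h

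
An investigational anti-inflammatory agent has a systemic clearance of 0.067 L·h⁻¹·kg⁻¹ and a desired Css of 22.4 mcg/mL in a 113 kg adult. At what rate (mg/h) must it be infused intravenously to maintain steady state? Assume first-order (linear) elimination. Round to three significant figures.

CL = 0.067 L·h⁻¹·kg⁻¹ × 113 kg = 7.571 L/h
R₀ = 7.571 × 22.4 = 169.6 mg/h

170 mg/h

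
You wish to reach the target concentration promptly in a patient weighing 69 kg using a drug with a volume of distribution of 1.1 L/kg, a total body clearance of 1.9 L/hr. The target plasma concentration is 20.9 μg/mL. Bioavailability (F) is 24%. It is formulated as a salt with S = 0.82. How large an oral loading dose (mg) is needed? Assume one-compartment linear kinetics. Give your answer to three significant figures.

Total Vd = 1.1 × 69 = 75.90 L
Loading dose depends on Vd (not clearance): it fills the distribution volume.
LD = Vd × C / F / S = 75.90 × 20.90 / 0.24 / 0.82 = 8061 mg

8060 mg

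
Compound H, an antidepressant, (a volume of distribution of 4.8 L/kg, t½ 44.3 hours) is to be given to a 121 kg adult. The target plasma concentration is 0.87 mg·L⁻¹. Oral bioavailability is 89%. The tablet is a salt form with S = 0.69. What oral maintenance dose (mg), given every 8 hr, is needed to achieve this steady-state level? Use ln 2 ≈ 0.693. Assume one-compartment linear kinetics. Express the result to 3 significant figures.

103 mg

Vd(total) = 121 kg × 4.8 L/kg = 580.8 L
CL = ln 2 · Vd / t½ = 0.693 × 580.8 / 44.3 = 9.086 L/h
D = CL × Css × τ / F / S = 9.086 × 0.87 × 8 / 0.89 / 0.69 = 103.0 mg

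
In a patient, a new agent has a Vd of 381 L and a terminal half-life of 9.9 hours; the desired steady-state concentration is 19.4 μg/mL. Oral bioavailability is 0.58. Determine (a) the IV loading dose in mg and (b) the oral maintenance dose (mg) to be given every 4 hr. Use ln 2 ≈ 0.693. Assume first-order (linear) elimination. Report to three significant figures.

(a) 7390 mg; (b) 3570 mg

LD = Vd × C = 381.0 × 19.4 = 7391 mg
CL = 0.693 × Vd / t½ = 0.693 × 381.0 / 9.9 = 26.67 L/h
D = CL × Css × τ / F = 26.67 × 19.4 × 4 / 0.58 = 3568 mg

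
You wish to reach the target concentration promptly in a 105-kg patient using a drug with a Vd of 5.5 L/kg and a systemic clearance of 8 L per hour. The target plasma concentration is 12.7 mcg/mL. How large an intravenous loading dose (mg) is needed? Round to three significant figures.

7330 mg

Vd = 5.5 L/kg × 105 kg = 577.5 L
LD = Vd × C = 577.5 × 12.70 = 7334 mg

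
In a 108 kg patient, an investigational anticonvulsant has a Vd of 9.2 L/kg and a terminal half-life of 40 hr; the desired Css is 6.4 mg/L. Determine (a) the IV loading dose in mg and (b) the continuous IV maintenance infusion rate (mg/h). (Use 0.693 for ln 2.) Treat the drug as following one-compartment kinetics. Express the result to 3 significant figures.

Vd = 9.2 L/kg × 108 kg = 993.6 L
LD = Vd × C = 993.6 × 6.4 = 6359 mg
CL = 0.693 × Vd / t½ = 0.693 × 993.6 / 40 = 17.21 L/h
Infusion rate = CL × Css = 17.21 × 6.4 = 110.1 mg/h

(a) 6360 mg; (b) 110 mg/h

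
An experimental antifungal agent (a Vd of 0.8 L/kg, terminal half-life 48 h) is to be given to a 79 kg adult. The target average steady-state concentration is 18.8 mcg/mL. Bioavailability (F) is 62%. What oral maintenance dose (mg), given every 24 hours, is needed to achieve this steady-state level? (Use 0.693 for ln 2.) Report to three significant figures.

664 mg

Vd = 0.8 L/kg × 79 kg = 63.20 L
k = 0.693/48 = 0.01444 h⁻¹, so CL = k·Vd = 0.01444 × 63.20 = 0.9126 L/h
D = CL × Css × τ / F = 0.9126 × 18.8 × 24 / 0.62 = 664.1 mg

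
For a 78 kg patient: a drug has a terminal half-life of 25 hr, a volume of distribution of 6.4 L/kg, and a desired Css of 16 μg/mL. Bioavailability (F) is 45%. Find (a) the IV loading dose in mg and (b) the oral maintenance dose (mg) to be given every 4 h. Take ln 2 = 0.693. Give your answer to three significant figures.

Vd(total) = 78 kg × 6.4 L/kg = 499.2 L
LD = Vd × C = 499.2 × 16 = 7987 mg
CL = 0.693 × Vd / t½ = 0.693 × 499.2 / 25 = 13.84 L/h
D = CL × Css × τ / F = 13.84 × 16 × 4 / 0.45 = 1968 mg

(a) 7990 mg; (b) 1970 mg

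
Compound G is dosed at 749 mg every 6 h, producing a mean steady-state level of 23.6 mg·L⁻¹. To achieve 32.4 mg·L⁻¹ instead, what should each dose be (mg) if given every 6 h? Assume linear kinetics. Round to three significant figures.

With linear kinetics, Css is proportional to dose rate (D/τ) at fixed clearance.
D₂ = D₁ × (Css,target / Css,current) = 749 × 32.4/23.6 = 1028 mg

1030 mg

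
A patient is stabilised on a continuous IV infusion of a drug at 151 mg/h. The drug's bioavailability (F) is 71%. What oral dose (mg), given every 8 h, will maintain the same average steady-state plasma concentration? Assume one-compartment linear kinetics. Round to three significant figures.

1700 mg

To maintain the same Css, the systemic dosing rate must be unchanged: F·D/τ = infusion rate.
D = rate × τ / F = 151 × 8 / 0.71 = 1701 mg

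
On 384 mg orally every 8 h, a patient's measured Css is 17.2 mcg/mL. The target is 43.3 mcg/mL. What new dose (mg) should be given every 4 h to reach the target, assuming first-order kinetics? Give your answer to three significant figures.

For first-order elimination, Css ∝ F·D/(CL·τ); F and CL are unchanged, so Css ∝ D/τ.
D₂ = D₁ × (Css,target / Css,current) × (τ₂/τ₁) = 384 × (43.3/17.2) × (4/8) = 483.3 mg

483 mg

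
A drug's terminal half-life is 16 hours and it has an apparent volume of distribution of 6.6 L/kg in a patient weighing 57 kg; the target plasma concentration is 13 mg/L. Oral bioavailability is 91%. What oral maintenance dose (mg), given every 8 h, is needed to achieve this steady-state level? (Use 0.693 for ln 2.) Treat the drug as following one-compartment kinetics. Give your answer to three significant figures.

1860 mg

Vd = 6.6 L/kg × 57 kg = 376.2 L
CL = 0.693 × Vd / t½ = 0.693 × 376.2 / 16 = 16.29 L/h
D = CL × Css × τ / F = 16.29 × 13 × 8 / 0.91 = 1862 mg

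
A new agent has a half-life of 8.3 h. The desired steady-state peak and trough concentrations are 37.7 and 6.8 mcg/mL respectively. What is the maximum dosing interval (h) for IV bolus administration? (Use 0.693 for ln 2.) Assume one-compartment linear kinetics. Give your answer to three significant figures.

20.5 h

k = 0.693 / t½ = 0.693 / 8.3 = 0.08349 h⁻¹
Between IV bolus doses, concentration decays as C = C₀·e^(−kτ), so C_peak/C_trough = e^(kτ).
τ_max = ln(C_peak/C_trough) / k = ln(37.7/6.8) / 0.08349 = 1.713 / 0.08349 = 20.52 h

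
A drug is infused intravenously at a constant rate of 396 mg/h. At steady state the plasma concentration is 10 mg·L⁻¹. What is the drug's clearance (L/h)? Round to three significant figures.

At steady state, infusion rate = CL × Css, so CL = rate / Css.
CL = 396 / 10 = 39.60 L/h

39.6 L/h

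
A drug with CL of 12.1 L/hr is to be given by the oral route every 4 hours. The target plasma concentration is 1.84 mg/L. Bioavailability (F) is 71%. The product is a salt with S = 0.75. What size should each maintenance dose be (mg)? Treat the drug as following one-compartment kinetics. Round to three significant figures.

167 mg

D = CL × Css × τ / F / S = 12.10 × 1.84 × 4 / 0.71 / 0.75 = 167.2 mg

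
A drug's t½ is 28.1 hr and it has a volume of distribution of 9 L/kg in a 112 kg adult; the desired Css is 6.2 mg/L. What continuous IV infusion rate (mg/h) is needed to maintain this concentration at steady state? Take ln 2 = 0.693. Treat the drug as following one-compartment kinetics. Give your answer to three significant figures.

154 mg/h

Vd(total) = 112 kg × 9 L/kg = 1008 L
CL = 0.693 × Vd / t½ = 0.693 × 1008 / 28.1 = 24.86 L/h
Infusion rate = CL × Css = 24.86 × 6.2 = 154.1 mg/h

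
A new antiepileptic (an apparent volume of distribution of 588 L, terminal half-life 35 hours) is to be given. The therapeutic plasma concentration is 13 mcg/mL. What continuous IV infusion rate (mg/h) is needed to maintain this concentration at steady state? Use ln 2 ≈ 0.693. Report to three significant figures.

151 mg/h

CL = 0.693 × Vd / t½ = 0.693 × 588.0 / 35 = 11.64 L/h
Infusion rate = CL × Css = 11.64 × 13 = 151.3 mg/h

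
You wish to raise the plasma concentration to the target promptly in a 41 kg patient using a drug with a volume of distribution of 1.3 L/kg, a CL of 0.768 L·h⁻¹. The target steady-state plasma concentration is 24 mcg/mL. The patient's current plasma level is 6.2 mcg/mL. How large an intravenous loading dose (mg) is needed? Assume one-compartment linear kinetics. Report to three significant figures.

Vd(total) = 41 kg × 1.3 L/kg = 53.30 L
The loading dose fills Vd to the target concentration; clearance is irrelevant here.
Concentration deficit ΔC = 24 − 6.2 = 17.80 mg/L
LD = Vd × ΔC = 53.30 × 17.80 = 948.7 mg

949 mg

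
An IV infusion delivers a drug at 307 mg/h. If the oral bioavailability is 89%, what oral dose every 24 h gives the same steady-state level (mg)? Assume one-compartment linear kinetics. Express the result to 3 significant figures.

8280 mg

To maintain the same Css, the systemic dosing rate must be unchanged: F·D/τ = infusion rate.
D = rate × τ / F = 307 × 24 / 0.89 = 8279 mg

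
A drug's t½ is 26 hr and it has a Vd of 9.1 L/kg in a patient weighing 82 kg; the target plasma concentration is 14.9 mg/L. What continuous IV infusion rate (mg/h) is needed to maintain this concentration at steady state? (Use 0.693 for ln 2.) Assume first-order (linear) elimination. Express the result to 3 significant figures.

Vd = 9.1 L/kg × 82 kg = 746.2 L
CL = ln 2 · Vd / t½ = 0.693 × 746.2 / 26 = 19.89 L/h
Infusion rate = CL × Css = 19.89 × 14.9 = 296.4 mg/h

296 mg/h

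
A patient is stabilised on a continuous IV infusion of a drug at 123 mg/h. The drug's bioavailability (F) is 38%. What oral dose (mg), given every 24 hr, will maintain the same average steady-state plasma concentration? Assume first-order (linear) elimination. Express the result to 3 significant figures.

To maintain the same Css, the systemic dosing rate must be unchanged: F·D/τ = infusion rate.
D = rate × τ / F = 123 × 24 / 0.38 = 7768 mg

7770 mg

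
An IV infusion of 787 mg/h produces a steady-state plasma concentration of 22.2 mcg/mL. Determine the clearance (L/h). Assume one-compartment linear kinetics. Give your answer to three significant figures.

35.5 L/h

At steady state, infusion rate = CL × Css, so CL = rate / Css.
CL = 787 / 22.2 = 35.45 L/h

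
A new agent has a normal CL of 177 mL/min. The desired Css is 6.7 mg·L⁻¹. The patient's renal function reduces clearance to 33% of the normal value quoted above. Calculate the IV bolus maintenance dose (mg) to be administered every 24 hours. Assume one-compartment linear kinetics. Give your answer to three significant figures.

CL = 177 mL/min × 60/1000 = 10.62 L/h
Patient clearance = 0.33 × 10.62 = 3.505 L/h
D = CL × Css × τ = 3.505 × 6.7 × 24 = 563.6 mg

564 mg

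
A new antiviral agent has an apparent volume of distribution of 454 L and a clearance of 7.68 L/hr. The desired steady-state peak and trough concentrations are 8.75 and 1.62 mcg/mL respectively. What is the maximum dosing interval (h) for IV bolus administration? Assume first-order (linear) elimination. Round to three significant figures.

k = CL / Vd = 7.680 / 454.0 = 0.01692 h⁻¹
Between IV bolus doses, concentration decays as C = C₀·e^(−kτ), so C_peak/C_trough = e^(kτ).
τ_max = ln(C_peak/C_trough) / k = ln(8.75/1.62) / 0.01692 = 1.687 / 0.01692 = 99.70 h

99.7 h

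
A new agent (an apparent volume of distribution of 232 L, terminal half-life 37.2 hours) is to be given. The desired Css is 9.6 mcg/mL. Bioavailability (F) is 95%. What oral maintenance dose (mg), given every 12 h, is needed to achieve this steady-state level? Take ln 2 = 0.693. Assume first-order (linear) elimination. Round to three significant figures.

524 mg

k = 0.693/37.2 = 0.01863 h⁻¹, so CL = k·Vd = 0.01863 × 232.0 = 4.322 L/h
D = CL × Css × τ / F = 4.322 × 9.6 × 12 / 0.95 = 524.1 mg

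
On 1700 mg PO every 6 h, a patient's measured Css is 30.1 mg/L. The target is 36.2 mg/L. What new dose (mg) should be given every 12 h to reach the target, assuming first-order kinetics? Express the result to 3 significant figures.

4090 mg

For first-order elimination, Css ∝ F·D/(CL·τ); F and CL are unchanged, so Css ∝ D/τ.
D₂ = D₁ × (Css,target / Css,current) × (τ₂/τ₁) = 1700 × (36.2/30.1) × (12/6) = 4089 mg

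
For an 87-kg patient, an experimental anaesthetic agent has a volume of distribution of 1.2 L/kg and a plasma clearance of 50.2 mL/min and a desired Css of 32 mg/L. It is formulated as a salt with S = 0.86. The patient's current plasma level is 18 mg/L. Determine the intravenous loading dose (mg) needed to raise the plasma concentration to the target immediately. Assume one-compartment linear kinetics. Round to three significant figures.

1700 mg

Total Vd = 1.2 × 87 = 104.4 L
Concentration deficit ΔC = 32 − 18 = 14.00 mg/L
LD = Vd × ΔC / S = 104.4 × 14.00 / 0.86 = 1700 mg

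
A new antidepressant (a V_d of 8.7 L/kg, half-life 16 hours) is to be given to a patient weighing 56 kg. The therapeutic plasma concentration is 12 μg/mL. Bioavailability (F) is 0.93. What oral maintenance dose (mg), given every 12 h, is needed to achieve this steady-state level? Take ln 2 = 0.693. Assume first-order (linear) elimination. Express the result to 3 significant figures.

3270 mg

Total Vd = 8.7 × 56 = 487.2 L
k = 0.693/16 = 0.04331 h⁻¹, so CL = k·Vd = 0.04331 × 487.2 = 21.10 L/h
D = CL × Css × τ / F = 21.10 × 12 × 12 / 0.93 = 3267 mg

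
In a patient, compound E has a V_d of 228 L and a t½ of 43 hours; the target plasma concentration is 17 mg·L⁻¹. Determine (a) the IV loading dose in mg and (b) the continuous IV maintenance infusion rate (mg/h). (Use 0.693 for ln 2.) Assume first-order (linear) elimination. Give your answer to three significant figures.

(a) 3880 mg; (b) 62.5 mg/h

LD = Vd × C = 228.0 × 17 = 3876 mg
CL = 0.693 × Vd / t½ = 0.693 × 228.0 / 43 = 3.675 L/h
Infusion rate = CL × Css = 3.675 × 17 = 62.48 mg/h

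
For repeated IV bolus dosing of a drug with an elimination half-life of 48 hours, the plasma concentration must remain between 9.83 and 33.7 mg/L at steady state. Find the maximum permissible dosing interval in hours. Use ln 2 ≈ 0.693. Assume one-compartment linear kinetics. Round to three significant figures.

k = 0.693 / t½ = 0.693 / 48 = 0.01444 h⁻¹
Between IV bolus doses, concentration decays as C = C₀·e^(−kτ), so C_peak/C_trough = e^(kτ).
τ_max = ln(C_peak/C_trough) / k = ln(33.7/9.83) / 0.01444 = 1.232 / 0.01444 = 85.32 h

85.3 h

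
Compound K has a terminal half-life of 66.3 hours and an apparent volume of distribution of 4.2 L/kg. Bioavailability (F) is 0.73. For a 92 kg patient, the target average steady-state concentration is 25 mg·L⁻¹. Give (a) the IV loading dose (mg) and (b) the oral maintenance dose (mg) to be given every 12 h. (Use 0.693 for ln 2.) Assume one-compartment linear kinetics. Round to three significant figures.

Vd = 4.2 L/kg × 92 kg = 386.4 L
LD = Vd × C = 386.4 × 25 = 9660 mg
CL = 0.693 × Vd / t½ = 0.693 × 386.4 / 66.3 = 4.039 L/h
D = CL × Css × τ / F = 4.039 × 25 × 12 / 0.73 = 1660 mg

(a) 9660 mg; (b) 1660 mg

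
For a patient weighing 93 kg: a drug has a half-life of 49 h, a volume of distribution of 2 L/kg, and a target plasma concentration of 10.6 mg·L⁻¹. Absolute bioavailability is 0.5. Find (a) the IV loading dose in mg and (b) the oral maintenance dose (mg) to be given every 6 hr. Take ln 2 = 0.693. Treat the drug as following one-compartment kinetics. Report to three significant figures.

(a) 1970 mg; (b) 335 mg

Vd = 2 L/kg × 93 kg = 186.0 L
LD = Vd × C = 186.0 × 10.6 = 1972 mg
CL = 0.693 × Vd / t½ = 0.693 × 186.0 / 49 = 2.631 L/h
D = CL × Css × τ / F = 2.631 × 10.6 × 6 / 0.5 = 334.7 mg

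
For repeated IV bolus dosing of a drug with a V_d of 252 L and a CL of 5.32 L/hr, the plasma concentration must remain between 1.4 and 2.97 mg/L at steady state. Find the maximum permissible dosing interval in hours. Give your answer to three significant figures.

35.6 h

k = CL / Vd = 5.320 / 252.0 = 0.02111 h⁻¹
Between IV bolus doses, concentration decays as C = C₀·e^(−kτ), so C_peak/C_trough = e^(kτ).
τ_max = ln(C_peak/C_trough) / k = ln(2.97/1.4) / 0.02111 = 0.7521 / 0.02111 = 35.63 h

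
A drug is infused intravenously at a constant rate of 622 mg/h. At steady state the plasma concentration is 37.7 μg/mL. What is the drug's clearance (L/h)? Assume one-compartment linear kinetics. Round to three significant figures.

16.5 L/h

At steady state, infusion rate = CL × Css, so CL = rate / Css.
CL = 622 / 37.7 = 16.50 L/h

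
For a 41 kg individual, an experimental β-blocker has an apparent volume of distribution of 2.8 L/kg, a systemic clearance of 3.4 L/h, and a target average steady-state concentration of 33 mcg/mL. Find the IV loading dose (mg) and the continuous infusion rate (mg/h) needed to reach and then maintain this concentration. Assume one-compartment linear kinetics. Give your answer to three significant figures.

(a) 3790 mg; (b) 112 mg/h

Vd = 2.8 L/kg × 41 kg = 114.8 L
Loading dose = Vd × C = 114.8 × 33 = 3788 mg
Maintenance: replace elimination → rate = CL × Css = 3.400 × 33 = 112.2 mg/h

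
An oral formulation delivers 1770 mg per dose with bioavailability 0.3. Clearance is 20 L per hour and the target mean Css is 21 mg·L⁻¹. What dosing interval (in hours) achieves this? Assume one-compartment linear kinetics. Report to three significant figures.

F·D/τ = CL·Css → τ = F·D / (CL·Css).
τ = 0.3 × 1770 / (20 × 21) = 1.264 h

1.26 h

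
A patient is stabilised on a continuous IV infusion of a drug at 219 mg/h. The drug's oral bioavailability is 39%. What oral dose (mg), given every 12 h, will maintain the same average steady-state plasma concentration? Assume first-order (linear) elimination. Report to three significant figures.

To maintain the same Css, the systemic dosing rate must be unchanged: F·D/τ = infusion rate.
D = rate × τ / F = 219 × 12 / 0.39 = 6738 mg

6740 mg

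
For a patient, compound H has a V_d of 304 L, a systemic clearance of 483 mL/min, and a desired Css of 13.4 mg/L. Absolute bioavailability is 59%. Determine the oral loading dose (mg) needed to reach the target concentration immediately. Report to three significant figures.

The loading dose fills Vd to the target concentration; clearance is irrelevant here.
LD = Vd × C / F = 304.0 × 13.40 / 0.59 = 6904 mg

6900 mg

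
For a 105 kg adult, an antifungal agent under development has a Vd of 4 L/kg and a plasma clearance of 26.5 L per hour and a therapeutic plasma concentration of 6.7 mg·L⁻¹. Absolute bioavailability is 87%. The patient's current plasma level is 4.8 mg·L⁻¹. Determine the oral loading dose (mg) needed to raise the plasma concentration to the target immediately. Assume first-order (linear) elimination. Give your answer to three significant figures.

917 mg

Total Vd = 4 × 105 = 420.0 L
Concentration deficit ΔC = 6.7 − 4.8 = 1.900 mg/L
LD = Vd × ΔC / F = 420.0 × 1.900 / 0.87 = 917.2 mg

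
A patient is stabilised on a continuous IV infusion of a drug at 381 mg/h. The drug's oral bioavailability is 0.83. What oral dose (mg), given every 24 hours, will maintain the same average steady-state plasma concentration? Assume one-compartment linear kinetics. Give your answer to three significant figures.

11000 mg

To maintain the same Css, the systemic dosing rate must be unchanged: F·D/τ = infusion rate.
D = rate × τ / F = 381 × 24 / 0.83 = 11020 mg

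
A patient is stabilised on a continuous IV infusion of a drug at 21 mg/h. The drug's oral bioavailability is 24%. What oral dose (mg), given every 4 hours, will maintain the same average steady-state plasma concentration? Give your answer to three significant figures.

To maintain the same Css, the systemic dosing rate must be unchanged: F·D/τ = infusion rate.
D = rate × τ / F = 21 × 4 / 0.24 = 350.0 mg

350 mg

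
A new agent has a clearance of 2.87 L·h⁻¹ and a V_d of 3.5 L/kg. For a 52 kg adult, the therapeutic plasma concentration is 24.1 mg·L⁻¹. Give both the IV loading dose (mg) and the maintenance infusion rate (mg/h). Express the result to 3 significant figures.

Total Vd = 3.5 × 52 = 182.0 L
Loading dose = Vd × C = 182.0 × 24.1 = 4386 mg
Maintenance infusion rate = CL × Css = 2.870 × 24.1 = 69.17 mg/h

(a) 4390 mg; (b) 69.2 mg/h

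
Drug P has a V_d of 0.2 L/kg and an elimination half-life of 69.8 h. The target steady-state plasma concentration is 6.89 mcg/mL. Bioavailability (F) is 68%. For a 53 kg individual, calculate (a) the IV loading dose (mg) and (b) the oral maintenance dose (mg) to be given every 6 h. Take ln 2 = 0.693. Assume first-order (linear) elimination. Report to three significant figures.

(a) 73.0 mg; (b) 6.40 mg

Total Vd = 0.2 × 53 = 10.60 L
LD = Vd × C = 10.60 × 6.89 = 73.03 mg
CL = 0.693 × Vd / t½ = 0.693 × 10.60 / 69.8 = 0.1052 L/h
D = CL × Css × τ / F = 0.1052 × 6.89 × 6 / 0.68 = 6.396 mg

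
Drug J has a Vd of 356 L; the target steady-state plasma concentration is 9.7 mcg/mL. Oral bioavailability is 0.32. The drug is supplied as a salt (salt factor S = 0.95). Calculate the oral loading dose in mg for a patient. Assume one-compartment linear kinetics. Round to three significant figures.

11400 mg

LD = Vd × C / F / S = 356.0 × 9.700 / 0.32 / 0.95 = 11360 mg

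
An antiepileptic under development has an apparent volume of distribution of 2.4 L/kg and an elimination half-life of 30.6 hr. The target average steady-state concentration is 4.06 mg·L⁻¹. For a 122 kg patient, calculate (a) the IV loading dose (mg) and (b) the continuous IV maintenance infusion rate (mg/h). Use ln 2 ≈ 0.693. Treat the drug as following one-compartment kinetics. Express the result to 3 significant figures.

(a) 1190 mg; (b) 26.9 mg/h

Total Vd = 2.4 × 122 = 292.8 L
LD = Vd × C = 292.8 × 4.06 = 1189 mg
CL = 0.693 × Vd / t½ = 0.693 × 292.8 / 30.6 = 6.631 L/h
Infusion rate = CL × Css = 6.631 × 4.06 = 26.92 mg/h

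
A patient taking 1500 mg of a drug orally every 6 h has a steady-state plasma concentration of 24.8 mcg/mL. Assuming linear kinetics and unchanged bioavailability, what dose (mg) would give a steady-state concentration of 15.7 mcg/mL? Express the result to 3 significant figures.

For first-order elimination, Css ∝ F·D/(CL·τ); F and CL are unchanged, so Css ∝ D/τ.
D₂ = D₁ × (Css,target / Css,current) = 1500 × 15.7/24.8 = 949.6 mg

950 mg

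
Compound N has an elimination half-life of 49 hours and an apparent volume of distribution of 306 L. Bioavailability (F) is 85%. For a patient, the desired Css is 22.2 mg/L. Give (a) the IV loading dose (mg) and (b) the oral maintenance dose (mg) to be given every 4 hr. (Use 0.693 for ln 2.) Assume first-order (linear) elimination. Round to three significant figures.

(a) 6790 mg; (b) 452 mg

LD = Vd × C = 306.0 × 22.2 = 6793 mg
CL = 0.693 × Vd / t½ = 0.693 × 306.0 / 49 = 4.328 L/h
D = CL × Css × τ / F = 4.328 × 22.2 × 4 / 0.85 = 452.1 mg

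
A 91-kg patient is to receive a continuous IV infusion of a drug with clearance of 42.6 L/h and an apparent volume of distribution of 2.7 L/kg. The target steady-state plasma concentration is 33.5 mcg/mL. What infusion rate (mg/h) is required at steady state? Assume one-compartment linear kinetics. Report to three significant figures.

Rate = CL × Css = 42.60 × 33.5 = 1427 mg/h

1430 mg/h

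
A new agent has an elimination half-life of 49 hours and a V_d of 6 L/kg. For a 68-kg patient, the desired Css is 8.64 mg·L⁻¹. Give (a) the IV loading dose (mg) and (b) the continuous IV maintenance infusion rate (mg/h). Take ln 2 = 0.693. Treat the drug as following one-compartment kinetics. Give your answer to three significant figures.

Vd = 6 L/kg × 68 kg = 408.0 L
LD = Vd × C = 408.0 × 8.64 = 3525 mg
CL = 0.693 × Vd / t½ = 0.693 × 408.0 / 49 = 5.770 L/h
Infusion rate = CL × Css = 5.770 × 8.64 = 49.85 mg/h

(a) 3530 mg; (b) 49.9 mg/h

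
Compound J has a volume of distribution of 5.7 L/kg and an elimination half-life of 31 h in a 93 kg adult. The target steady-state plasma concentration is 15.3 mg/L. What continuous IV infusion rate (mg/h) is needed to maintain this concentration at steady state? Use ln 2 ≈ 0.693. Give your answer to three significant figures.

Vd(total) = 93 kg × 5.7 L/kg = 530.1 L
CL = ln 2 · Vd / t½ = 0.693 × 530.1 / 31 = 11.85 L/h
Infusion rate = CL × Css = 11.85 × 15.3 = 181.3 mg/h

181 mg/h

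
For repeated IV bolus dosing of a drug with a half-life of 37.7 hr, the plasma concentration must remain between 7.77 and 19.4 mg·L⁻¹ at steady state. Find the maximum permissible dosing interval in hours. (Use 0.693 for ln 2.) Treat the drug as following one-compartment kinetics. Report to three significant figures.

k = 0.693 / t½ = 0.693 / 37.7 = 0.01838 h⁻¹
Between IV bolus doses, concentration decays as C = C₀·e^(−kτ), so C_peak/C_trough = e^(kτ).
τ_max = ln(C_peak/C_trough) / k = ln(19.4/7.77) / 0.01838 = 0.9150 / 0.01838 = 49.78 h

49.8 h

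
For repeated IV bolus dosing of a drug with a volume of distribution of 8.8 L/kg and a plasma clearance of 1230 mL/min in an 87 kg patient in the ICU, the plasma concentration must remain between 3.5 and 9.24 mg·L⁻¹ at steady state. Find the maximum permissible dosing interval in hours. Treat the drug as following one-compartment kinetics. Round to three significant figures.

10.1 h

Vd = 8.8 L/kg × 87 kg = 765.6 L
Convert clearance: 1230 mL/min × 60 min/h ÷ 1000 mL/L = 73.80 L/h
k = CL / Vd = 73.80 / 765.6 = 0.09639 h⁻¹
Between IV bolus doses, concentration decays as C = C₀·e^(−kτ), so C_peak/C_trough = e^(kτ).
τ_max = ln(C_peak/C_trough) / k = ln(9.24/3.5) / 0.09639 = 0.9708 / 0.09639 = 10.07 h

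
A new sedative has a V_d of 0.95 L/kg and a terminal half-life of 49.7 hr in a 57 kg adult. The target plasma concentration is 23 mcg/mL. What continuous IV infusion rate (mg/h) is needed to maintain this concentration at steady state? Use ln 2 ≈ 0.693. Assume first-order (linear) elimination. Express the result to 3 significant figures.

17.4 mg/h

Vd(total) = 57 kg × 0.95 L/kg = 54.15 L
CL = 0.693 × Vd / t½ = 0.693 × 54.15 / 49.7 = 0.7550 L/h
Infusion rate = CL × Css = 0.7550 × 23 = 17.37 mg/h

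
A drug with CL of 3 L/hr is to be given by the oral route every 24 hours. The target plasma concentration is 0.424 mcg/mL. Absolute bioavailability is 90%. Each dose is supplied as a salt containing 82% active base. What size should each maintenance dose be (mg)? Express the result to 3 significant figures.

41.4 mg

At steady state, dose per interval replaces the amount cleared in that interval: F·S·D/τ = CL·Css.
D = CL × Css × τ / F / S = 3.000 × 0.424 × 24 / 0.9 / 0.82 = 41.37 mg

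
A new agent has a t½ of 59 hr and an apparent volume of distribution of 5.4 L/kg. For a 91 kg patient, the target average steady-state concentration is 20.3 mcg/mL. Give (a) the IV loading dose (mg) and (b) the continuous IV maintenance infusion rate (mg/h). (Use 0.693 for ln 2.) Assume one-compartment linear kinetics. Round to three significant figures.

(a) 9980 mg; (b) 117 mg/h

Vd = 5.4 L/kg × 91 kg = 491.4 L
LD = Vd × C = 491.4 × 20.3 = 9975 mg
CL = 0.693 × Vd / t½ = 0.693 × 491.4 / 59 = 5.772 L/h
Infusion rate = CL × Css = 5.772 × 20.3 = 117.2 mg/h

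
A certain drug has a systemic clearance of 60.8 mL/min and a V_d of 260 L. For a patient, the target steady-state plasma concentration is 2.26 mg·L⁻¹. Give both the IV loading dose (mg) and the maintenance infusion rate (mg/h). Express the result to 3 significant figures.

LD = Vd · C_target = 260.0 × 2.26 = 587.6 mg
CL = 60.8 mL/min × 60/1000 = 3.648 L/h
Maintenance infusion rate = CL × Css = 3.648 × 2.26 = 8.244 mg/h

(a) 588 mg; (b) 8.24 mg/h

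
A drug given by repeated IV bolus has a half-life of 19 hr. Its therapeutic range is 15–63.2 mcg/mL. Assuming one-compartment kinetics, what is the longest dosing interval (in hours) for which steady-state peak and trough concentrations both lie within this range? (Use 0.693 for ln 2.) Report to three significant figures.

k = 0.693 / t½ = 0.693 / 19 = 0.03647 h⁻¹
Between IV bolus doses, concentration decays as C = C₀·e^(−kτ), so C_peak/C_trough = e^(kτ).
τ_max = ln(C_peak/C_trough) / k = ln(63.2/15) / 0.03647 = 1.438 / 0.03647 = 39.43 h

39.4 h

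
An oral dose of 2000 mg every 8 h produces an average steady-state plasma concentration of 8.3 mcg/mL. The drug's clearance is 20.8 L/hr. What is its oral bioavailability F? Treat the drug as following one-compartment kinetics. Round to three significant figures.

0.691

F·D/τ = CL·Css at steady state → F = CL·Css·τ / D.
F = 20.8 × 8.3 × 8 / 2000 = 0.691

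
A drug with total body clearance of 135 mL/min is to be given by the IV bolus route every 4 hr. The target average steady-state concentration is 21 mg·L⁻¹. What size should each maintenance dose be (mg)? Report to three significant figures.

CL = 135 mL/min × 60/1000 = 8.100 L/h
At steady state, dose per interval replaces the amount cleared in that interval: D/τ = CL·Css.
D = CL × Css × τ = 8.100 × 21 × 4 = 680.4 mg

680 mg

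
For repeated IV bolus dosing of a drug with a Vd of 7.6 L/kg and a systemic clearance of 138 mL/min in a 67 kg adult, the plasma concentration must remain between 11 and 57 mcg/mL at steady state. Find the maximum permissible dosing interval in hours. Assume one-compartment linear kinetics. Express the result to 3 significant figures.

101 h

Total Vd = 7.6 × 67 = 509.2 L
CL = 138 mL/min = 138 × 0.06 = 8.280 L/h
k = CL / Vd = 8.280 / 509.2 = 0.01626 h⁻¹
Between IV bolus doses, concentration decays as C = C₀·e^(−kτ), so C_peak/C_trough = e^(kτ).
τ_max = ln(C_peak/C_trough) / k = ln(57/11) / 0.01626 = 1.645 / 0.01626 = 101.2 h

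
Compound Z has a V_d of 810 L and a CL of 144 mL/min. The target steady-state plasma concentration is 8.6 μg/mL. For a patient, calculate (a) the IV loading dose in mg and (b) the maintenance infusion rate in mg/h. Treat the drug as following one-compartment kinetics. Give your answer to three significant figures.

(a) 6970 mg; (b) 74.3 mg/h

Loading: fill Vd to C_target → 810.0 L × 8.6 mg/L = 6966 mg
CL = 144 mL/min × 60/1000 = 8.640 L/h
Infusion rate = 8.640 L/h × 8.6 mg/L = 74.30 mg/h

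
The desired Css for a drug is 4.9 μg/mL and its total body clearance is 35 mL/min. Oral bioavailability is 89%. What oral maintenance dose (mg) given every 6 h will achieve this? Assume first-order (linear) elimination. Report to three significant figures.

Convert clearance: 35 mL/min × 60 min/h ÷ 1000 mL/L = 2.100 L/h
D = CL × Css × τ / F = 2.100 × 4.9 × 6 / 0.89 = 69.37 mg

69.4 mg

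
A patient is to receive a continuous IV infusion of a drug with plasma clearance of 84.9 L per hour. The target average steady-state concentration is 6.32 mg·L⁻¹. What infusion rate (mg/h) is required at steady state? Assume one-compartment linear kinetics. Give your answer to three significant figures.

537 mg/h

R₀ = 84.90 × 6.32 = 536.6 mg/h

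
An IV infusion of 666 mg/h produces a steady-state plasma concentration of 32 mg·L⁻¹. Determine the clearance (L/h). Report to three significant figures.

At steady state, infusion rate = CL × Css, so CL = rate / Css.
CL = 666 / 32 = 20.81 L/h

20.8 L/h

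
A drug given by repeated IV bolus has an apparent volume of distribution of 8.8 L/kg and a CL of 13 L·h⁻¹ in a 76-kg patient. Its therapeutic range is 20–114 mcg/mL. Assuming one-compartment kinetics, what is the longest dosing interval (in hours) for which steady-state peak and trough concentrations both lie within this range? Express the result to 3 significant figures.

89.5 h

Total Vd = 8.8 × 76 = 668.8 L
k = CL / Vd = 13.00 / 668.8 = 0.01944 h⁻¹
Between IV bolus doses, concentration decays as C = C₀·e^(−kτ), so C_peak/C_trough = e^(kτ).
τ_max = ln(C_peak/C_trough) / k = ln(114/20) / 0.01944 = 1.740 / 0.01944 = 89.51 h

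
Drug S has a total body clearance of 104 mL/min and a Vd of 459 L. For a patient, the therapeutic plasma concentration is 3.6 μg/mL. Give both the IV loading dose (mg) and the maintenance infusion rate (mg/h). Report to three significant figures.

(a) 1650 mg; (b) 22.5 mg/h

LD = Vd · C_target = 459.0 × 3.6 = 1652 mg
CL = 104 mL/min = 104 × 0.06 = 6.240 L/h
Infusion rate = 6.240 L/h × 3.6 mg/L = 22.46 mg/h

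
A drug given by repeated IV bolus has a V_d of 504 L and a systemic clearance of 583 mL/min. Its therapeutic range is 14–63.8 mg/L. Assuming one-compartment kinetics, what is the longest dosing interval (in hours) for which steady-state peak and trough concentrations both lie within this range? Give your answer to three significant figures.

21.9 h

CL = 583 mL/min × 60/1000 = 34.98 L/h
k = CL / Vd = 34.98 / 504.0 = 0.06940 h⁻¹
Between IV bolus doses, concentration decays as C = C₀·e^(−kτ), so C_peak/C_trough = e^(kτ).
τ_max = ln(C_peak/C_trough) / k = ln(63.8/14) / 0.06940 = 1.517 / 0.06940 = 21.86 h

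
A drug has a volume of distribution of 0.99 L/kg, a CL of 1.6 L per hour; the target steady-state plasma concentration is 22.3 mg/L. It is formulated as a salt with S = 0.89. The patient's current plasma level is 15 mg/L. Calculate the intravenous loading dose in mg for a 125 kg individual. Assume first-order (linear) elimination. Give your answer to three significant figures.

1020 mg

Total Vd = 0.99 × 125 = 123.8 L
LD is governed by Vd — clearance does not enter the loading-dose calculation.
Concentration deficit ΔC = 22.3 − 15 = 7.300 mg/L
LD = Vd × ΔC / S = 123.8 × 7.300 / 0.89 = 1015 mg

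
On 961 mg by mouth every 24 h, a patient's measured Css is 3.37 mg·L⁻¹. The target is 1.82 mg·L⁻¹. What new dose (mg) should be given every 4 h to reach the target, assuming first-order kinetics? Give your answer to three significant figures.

86.5 mg

For first-order elimination, Css ∝ F·D/(CL·τ); F and CL are unchanged, so Css ∝ D/τ.
D₂ = D₁ × (Css,target / Css,current) × (τ₂/τ₁) = 961 × (1.82/3.37) × (4/24) = 86.50 mg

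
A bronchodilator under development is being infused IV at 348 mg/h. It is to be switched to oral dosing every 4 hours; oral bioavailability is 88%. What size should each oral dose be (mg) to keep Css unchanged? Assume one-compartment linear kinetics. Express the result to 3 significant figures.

To maintain the same Css, the systemic dosing rate must be unchanged: F·D/τ = infusion rate.
D = rate × τ / F = 348 × 4 / 0.88 = 1582 mg

1580 mg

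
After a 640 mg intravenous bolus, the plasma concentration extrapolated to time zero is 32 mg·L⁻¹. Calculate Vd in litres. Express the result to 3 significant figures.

Immediately after an IV bolus, C₀ = Dose / Vd, so Vd = Dose / C₀.
Vd = 640 / 32 = 20.00 L

20.0 L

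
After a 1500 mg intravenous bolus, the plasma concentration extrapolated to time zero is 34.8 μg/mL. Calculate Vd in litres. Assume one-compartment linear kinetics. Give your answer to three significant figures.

43.1 L

Immediately after an IV bolus, C₀ = Dose / Vd, so Vd = Dose / C₀.
Vd = 1500 / 34.8 = 43.10 L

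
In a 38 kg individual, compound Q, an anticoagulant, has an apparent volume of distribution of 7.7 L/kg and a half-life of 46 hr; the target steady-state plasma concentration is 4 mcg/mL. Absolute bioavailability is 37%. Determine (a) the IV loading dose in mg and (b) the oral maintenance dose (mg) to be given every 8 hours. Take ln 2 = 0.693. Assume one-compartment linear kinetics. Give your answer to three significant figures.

Vd(total) = 38 kg × 7.7 L/kg = 292.6 L
LD = Vd × C = 292.6 × 4 = 1170 mg
CL = 0.693 × Vd / t½ = 0.693 × 292.6 / 46 = 4.408 L/h
D = CL × Css × τ / F = 4.408 × 4 × 8 / 0.37 = 381.2 mg

(a) 1170 mg; (b) 381 mg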